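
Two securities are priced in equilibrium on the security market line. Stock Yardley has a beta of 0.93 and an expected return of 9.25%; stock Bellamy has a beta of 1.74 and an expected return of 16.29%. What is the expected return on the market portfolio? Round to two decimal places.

Both satisfy E(R) = R_f + β·MRP, so the slope of the SML is
MRP = (16.29% − 9.25%) / (1.74 − 0.93) = 7.04% / 0.81 = 8.6914%
R_f = E(R_Yardley) − β_Yardley·MRP = 9.25% − 0.93 × 8.6914% = 1.1670%
E(R_m) = R_f + MRP = 1.1670% + 8.6914% = 9.86%

9.86%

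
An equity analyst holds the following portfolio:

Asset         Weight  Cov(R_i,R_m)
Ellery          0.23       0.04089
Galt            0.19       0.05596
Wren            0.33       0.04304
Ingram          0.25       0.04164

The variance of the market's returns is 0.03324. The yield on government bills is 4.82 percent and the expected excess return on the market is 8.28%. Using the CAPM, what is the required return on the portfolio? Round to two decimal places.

β_Ellery = 0.04089 / 0.03324 = 1.2301
β_Galt = 0.05596 / 0.03324 = 1.6835
β_Wren = 0.04304 / 0.03324 = 1.2948
β_Ingram = 0.04164 / 0.03324 = 1.2527
β_P = Σ w_i β_i = 0.23×1.2301 + 0.19×1.6835 + 0.33×1.2948 + 0.25×1.2527 = 1.3432
E(R_P) = R_f + β_P × MRP = 4.82% + 1.3432 × 8.28% = 15.94%

15.94%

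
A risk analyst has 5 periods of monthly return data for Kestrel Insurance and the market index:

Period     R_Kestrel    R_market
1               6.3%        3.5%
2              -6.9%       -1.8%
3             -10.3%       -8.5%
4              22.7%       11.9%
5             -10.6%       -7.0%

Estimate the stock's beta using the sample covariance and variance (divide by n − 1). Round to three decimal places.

1.681

Mean R_i = (6.3 − 6.9 − 10.3 + 22.7 − 10.6) / 5 = 0.2400%
Mean R_m = (3.5 − 1.8 − 8.5 + 11.9 − 7.0) / 5 = -0.3800%
Σ(R_i − R̄_i)(R_m − R̄_m) = 466.8060  ⇒  Cov = 466.8060 / 4 = 116.7015
Σ(R_m − R̄_m)² = 277.6280  ⇒  Var(R_m) = 277.6280 / 4 = 69.4070
β = Cov / Var(R_m) = 116.7015 / 69.4070 = 1.6814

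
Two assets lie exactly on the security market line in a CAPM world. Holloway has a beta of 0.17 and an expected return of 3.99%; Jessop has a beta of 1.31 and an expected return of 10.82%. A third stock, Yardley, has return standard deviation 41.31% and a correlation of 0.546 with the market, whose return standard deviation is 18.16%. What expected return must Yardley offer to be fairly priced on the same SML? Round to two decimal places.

MRP = (10.82% − 3.99%) / (1.31 − 0.17) = 5.9912%
R_f = 3.99% − 0.17 × 5.9912% = 2.9715%
β_Yardley = ρ·σ_i/σ_m = 0.546 × 41.31 / 18.16 = 1.2420
E(R_Yardley) = R_f + β × MRP = 2.9715% + 1.2420 × 5.9912% = 10.41%

10.41%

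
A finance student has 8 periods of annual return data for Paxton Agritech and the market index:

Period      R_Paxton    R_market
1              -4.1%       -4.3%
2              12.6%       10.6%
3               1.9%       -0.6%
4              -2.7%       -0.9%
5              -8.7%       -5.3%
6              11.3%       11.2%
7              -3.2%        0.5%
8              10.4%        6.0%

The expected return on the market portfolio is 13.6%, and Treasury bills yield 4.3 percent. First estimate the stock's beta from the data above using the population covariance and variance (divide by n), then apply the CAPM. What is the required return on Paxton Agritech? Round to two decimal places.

15.67%

Mean R_i = (-4.1 + 12.6 + 1.9 − 2.7 − 8.7 + 11.3 − 3.2 + 10.4) / 8 = 2.1875%
Mean R_m = (-4.3 + 10.6 − 0.6 − 0.9 − 5.3 + 11.2 + 0.5 + 6.0) / 8 = 2.1500%
Σ(R_i − R̄_i)(R_m − R̄_m) = 348.3250  ⇒  Cov = 348.3250 / 8 = 43.5406
Σ(R_m − R̄_m)² = 284.8200  ⇒  Var(R_m) = 284.8200 / 8 = 35.6025
β = Cov / Var(R_m) = 43.5406 / 35.6025 = 1.2230
MRP = 13.6% − 4.3% = 9.30%
E(R) = R_f + β × MRP = 4.3% + 1.2230 × 9.3% = 15.67%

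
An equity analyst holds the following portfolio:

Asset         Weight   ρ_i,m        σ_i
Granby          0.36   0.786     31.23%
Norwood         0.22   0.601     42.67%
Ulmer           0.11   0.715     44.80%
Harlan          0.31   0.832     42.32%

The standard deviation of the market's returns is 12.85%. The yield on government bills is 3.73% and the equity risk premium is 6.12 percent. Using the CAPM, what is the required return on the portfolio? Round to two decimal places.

17.50%

β_Granby = 0.786 × 31.23% / 12.85% = 1.9103
β_Norwood = 0.601 × 42.67% / 12.85% = 1.9957
β_Ulmer = 0.715 × 44.80% / 12.85% = 2.4928
β_Harlan = 0.832 × 42.32% / 12.85% = 2.7401
β_P = Σ w_i β_i = 0.36×1.9103 + 0.22×1.9957 + 0.11×2.4928 + 0.31×2.7401 = 2.2504
E(R_P) = R_f + β_P × MRP = 3.73% + 2.2504 × 6.12% = 17.50%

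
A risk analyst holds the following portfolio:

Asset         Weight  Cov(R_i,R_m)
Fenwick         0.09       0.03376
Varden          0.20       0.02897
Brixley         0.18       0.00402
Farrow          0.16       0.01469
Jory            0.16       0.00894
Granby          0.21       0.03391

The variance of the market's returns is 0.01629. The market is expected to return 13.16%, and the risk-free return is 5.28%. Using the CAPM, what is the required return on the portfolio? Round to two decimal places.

15.18%

β_Fenwick = 0.03376 / 0.01629 = 2.0724
β_Varden = 0.02897 / 0.01629 = 1.7784
β_Brixley = 0.00402 / 0.01629 = 0.2468
β_Farrow = 0.01469 / 0.01629 = 0.9018
β_Jory = 0.00894 / 0.01629 = 0.5488
β_Granby = 0.03391 / 0.01629 = 2.0816
β_P = Σ w_i β_i = 0.09×2.0724 + 0.20×1.7784 + 0.18×0.2468 + 0.16×0.9018 + 0.16×0.5488 + 0.21×2.0816 = 1.2559
MRP = 13.16% − 5.28% = 7.88%
E(R_P) = R_f + β_P × MRP = 5.28% + 1.2559 × 7.88% = 15.18%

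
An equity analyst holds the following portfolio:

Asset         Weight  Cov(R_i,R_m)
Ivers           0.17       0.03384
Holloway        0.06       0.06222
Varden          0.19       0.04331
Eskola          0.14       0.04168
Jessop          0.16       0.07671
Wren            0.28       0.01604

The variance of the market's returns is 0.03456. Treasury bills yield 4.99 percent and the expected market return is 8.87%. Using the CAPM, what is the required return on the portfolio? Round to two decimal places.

9.52%

β_Ivers = 0.03384 / 0.03456 = 0.9792
β_Holloway = 0.06222 / 0.03456 = 1.8003
β_Varden = 0.04331 / 0.03456 = 1.2532
β_Eskola = 0.04168 / 0.03456 = 1.2060
β_Jessop = 0.07671 / 0.03456 = 2.2196
β_Wren = 0.01604 / 0.03456 = 0.4641
β_P = Σ w_i β_i = 0.17×0.9792 + 0.06×1.8003 + 0.19×1.2532 + 0.14×1.2060 + 0.16×2.2196 + 0.28×0.4641 = 1.1665
MRP = 8.87% − 4.99% = 3.88%
E(R_P) = R_f + β_P × MRP = 4.99% + 1.1665 × 3.88% = 9.52%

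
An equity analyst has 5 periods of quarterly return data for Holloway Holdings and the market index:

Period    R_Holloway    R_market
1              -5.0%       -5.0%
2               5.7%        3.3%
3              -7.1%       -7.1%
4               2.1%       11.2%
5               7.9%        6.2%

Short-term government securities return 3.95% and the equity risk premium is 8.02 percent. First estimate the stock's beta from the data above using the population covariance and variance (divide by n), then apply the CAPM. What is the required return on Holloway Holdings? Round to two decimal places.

Mean R_i = (-5.0 + 5.7 − 7.1 + 2.1 + 7.9) / 5 = 0.7200%
Mean R_m = (-5.0 + 3.3 − 7.1 + 11.2 + 6.2) / 5 = 1.7200%
Σ(R_i − R̄_i)(R_m − R̄_m) = 160.5280  ⇒  Cov = 160.5280 / 5 = 32.1056
Σ(R_m − R̄_m)² = 235.3880  ⇒  Var(R_m) = 235.3880 / 5 = 47.0776
β = Cov / Var(R_m) = 32.1056 / 47.0776 = 0.6820
E(R) = R_f + β × MRP = 3.95% + 0.6820 × 8.02% = 9.42%

9.42%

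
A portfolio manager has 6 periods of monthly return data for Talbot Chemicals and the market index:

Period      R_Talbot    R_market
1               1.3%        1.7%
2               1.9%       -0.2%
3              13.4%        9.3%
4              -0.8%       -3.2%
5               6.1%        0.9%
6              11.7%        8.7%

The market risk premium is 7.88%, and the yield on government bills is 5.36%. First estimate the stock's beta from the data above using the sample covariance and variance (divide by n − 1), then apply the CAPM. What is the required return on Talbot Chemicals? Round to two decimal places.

14.05%

Mean R_i = (1.3 + 1.9 + 13.4 − 0.8 + 6.1 + 11.7) / 6 = 5.6000%
Mean R_m = (1.7 − 0.2 + 9.3 − 3.2 + 0.9 + 8.7) / 6 = 2.8667%
Σ(R_i − R̄_i)(R_m − R̄_m) = 139.9700  ⇒  Cov = 139.9700 / 5 = 27.9940
Σ(R_m − R̄_m)² = 126.8533  ⇒  Var(R_m) = 126.8533 / 5 = 25.3707
β = Cov / Var(R_m) = 27.9940 / 25.3707 = 1.1034
E(R) = R_f + β × MRP = 5.36% + 1.1034 × 7.88% = 14.05%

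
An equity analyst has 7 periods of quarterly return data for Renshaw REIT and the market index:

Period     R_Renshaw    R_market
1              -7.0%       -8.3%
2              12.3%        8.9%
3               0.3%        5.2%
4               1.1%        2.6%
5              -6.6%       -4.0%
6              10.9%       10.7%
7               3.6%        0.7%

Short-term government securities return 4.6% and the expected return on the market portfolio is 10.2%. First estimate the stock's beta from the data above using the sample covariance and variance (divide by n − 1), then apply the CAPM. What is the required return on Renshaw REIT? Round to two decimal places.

Mean R_i = (-7.0 + 12.3 + 0.3 + 1.1 − 6.6 + 10.9 + 3.6) / 7 = 2.0857%
Mean R_m = (-8.3 + 8.9 + 5.2 + 2.6 − 4.0 + 10.7 + 0.7) / 7 = 2.2571%
Σ(R_i − R̄_i)(R_m − R̄_m) = 284.5857  ⇒  Cov = 284.5857 / 6 = 47.4310
Σ(R_m − R̄_m)² = 277.2171  ⇒  Var(R_m) = 277.2171 / 6 = 46.2029
β = Cov / Var(R_m) = 47.4310 / 46.2029 = 1.0266
MRP = 10.2% − 4.6% = 5.60%
E(R) = R_f + β × MRP = 4.6% + 1.0266 × 5.6% = 10.35%

10.35%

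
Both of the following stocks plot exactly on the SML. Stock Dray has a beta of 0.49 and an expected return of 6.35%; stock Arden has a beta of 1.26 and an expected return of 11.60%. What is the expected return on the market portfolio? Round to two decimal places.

Both satisfy E(R) = R_f + β·MRP, so the slope of the SML is
MRP = (11.60% − 6.35%) / (1.26 − 0.49) = 5.25% / 0.77 = 6.8182%
R_f = E(R_Dray) − β_Dray·MRP = 6.35% − 0.49 × 6.8182% = 3.0091%
E(R_m) = R_f + MRP = 3.0091% + 6.8182% = 9.83%

9.83%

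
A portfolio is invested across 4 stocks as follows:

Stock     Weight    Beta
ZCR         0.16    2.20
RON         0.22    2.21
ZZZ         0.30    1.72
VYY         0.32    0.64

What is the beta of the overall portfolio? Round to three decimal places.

β_P = Σ w_i β_i = 0.16×2.20 + 0.22×2.21 + 0.30×1.72 + 0.32×0.64 = 1.5590

1.559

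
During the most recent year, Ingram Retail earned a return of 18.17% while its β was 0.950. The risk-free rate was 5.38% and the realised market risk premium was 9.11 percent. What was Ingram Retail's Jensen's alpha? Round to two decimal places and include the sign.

+4.14%

CAPM benchmark = R_f + β(R_m − R_f) = 5.38% + 0.950 × 9.11% = 14.03450%
α = actual − benchmark = 18.17% − 14.03450% = +4.14%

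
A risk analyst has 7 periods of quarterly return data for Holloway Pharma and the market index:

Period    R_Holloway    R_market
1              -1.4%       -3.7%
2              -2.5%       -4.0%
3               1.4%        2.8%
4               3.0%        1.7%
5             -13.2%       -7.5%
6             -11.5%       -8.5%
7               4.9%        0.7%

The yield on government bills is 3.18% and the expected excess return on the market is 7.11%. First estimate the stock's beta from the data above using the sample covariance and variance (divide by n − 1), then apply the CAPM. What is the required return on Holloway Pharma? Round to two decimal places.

13.41%

Mean R_i = (-1.4 − 2.5 + 1.4 + 3.0 − 13.2 − 11.5 + 4.9) / 7 = -2.7571%
Mean R_m = (-3.7 − 4.0 + 2.8 + 1.7 − 7.5 − 8.5 + 0.7) / 7 = -2.6429%
Σ(R_i − R̄_i)(R_m − R̄_m) = 173.3729  ⇒  Cov = 173.3729 / 6 = 28.8955
Σ(R_m − R̄_m)² = 120.5171  ⇒  Var(R_m) = 120.5171 / 6 = 20.0862
β = Cov / Var(R_m) = 28.8955 / 20.0862 = 1.4386
E(R) = R_f + β × MRP = 3.18% + 1.4386 × 7.11% = 13.41%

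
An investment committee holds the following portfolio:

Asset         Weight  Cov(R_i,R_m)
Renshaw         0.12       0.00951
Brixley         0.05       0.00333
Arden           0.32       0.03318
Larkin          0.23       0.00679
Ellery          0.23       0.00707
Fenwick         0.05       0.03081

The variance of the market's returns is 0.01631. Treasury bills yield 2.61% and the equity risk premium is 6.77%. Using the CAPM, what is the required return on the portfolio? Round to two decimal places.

β_Renshaw = 0.00951 / 0.01631 = 0.5831
β_Brixley = 0.00333 / 0.01631 = 0.2042
β_Arden = 0.03318 / 0.01631 = 2.0343
β_Larkin = 0.00679 / 0.01631 = 0.4163
β_Ellery = 0.00707 / 0.01631 = 0.4335
β_Fenwick = 0.03081 / 0.01631 = 1.8890
β_P = Σ w_i β_i = 0.12×0.5831 + 0.05×0.2042 + 0.32×2.0343 + 0.23×0.4163 + 0.23×0.4335 + 0.05×1.8890 = 1.0211
E(R_P) = R_f + β_P × MRP = 2.61% + 1.0211 × 6.77% = 9.52%

9.52%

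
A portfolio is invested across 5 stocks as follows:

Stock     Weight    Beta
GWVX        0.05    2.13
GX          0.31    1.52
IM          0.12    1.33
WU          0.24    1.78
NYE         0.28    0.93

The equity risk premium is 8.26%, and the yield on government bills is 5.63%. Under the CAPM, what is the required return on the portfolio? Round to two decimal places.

17.40%

β_P = Σ w_i β_i = 0.05×2.13 + 0.31×1.52 + 0.12×1.33 + 0.24×1.78 + 0.28×0.93 = 1.4249
E(R_P) = R_f + β_P × MRP = 5.63% + 1.4249 × 8.26% = 17.40%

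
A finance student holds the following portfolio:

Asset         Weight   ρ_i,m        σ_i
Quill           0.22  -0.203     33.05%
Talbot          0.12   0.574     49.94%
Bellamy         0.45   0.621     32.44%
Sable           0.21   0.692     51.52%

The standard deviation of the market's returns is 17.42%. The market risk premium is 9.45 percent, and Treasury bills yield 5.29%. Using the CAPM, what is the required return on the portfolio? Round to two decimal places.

15.33%

β_Quill = -0.203 × 33.05% / 17.42% = -0.3851
β_Talbot = 0.574 × 49.94% / 17.42% = 1.6456
β_Bellamy = 0.621 × 32.44% / 17.42% = 1.1564
β_Sable = 0.692 × 51.52% / 17.42% = 2.0466
β_P = Σ w_i β_i = 0.22×-0.3851 + 0.12×1.6456 + 0.45×1.1564 + 0.21×2.0466 = 1.0629
E(R_P) = R_f + β_P × MRP = 5.29% + 1.0629 × 9.45% = 15.33%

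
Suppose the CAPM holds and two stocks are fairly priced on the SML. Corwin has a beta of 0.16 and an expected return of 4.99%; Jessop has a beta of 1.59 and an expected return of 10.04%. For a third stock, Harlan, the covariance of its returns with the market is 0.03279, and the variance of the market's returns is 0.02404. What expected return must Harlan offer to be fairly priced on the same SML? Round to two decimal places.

MRP = (10.04% − 4.99%) / (1.59 − 0.16) = 3.5315%
R_f = 4.99% − 0.16 × 3.5315% = 4.4250%
β_Harlan = Cov / Var(R_m) = 0.03279 / 0.02404 = 1.3640
E(R_Harlan) = R_f + β × MRP = 4.4250% + 1.3640 × 3.5315% = 9.24%

9.24%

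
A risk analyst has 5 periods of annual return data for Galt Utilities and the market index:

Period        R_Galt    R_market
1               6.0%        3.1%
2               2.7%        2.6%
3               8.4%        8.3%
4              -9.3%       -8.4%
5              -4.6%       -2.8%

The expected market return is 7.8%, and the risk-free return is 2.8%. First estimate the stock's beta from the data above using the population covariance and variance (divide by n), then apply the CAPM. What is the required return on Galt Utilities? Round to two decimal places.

8.49%

Mean R_i = (6.0 + 2.7 + 8.4 − 9.3 − 4.6) / 5 = 0.6400%
Mean R_m = (3.1 + 2.6 + 8.3 − 8.4 − 2.8) / 5 = 0.5600%
Σ(R_i − R̄_i)(R_m − R̄_m) = 184.5480  ⇒  Cov = 184.5480 / 5 = 36.9096
Σ(R_m − R̄_m)² = 162.0920  ⇒  Var(R_m) = 162.0920 / 5 = 32.4184
β = Cov / Var(R_m) = 36.9096 / 32.4184 = 1.1385
MRP = 7.8% − 2.8% = 5.00%
E(R) = R_f + β × MRP = 2.8% + 1.1385 × 5.0% = 8.49%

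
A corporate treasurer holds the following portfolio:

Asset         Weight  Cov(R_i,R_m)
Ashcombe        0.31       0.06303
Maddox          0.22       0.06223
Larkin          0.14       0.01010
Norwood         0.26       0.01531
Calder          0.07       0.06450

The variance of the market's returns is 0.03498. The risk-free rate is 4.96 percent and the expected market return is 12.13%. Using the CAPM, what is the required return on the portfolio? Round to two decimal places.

13.80%

β_Ashcombe = 0.06303 / 0.03498 = 1.8019
β_Maddox = 0.06223 / 0.03498 = 1.7790
β_Larkin = 0.01010 / 0.03498 = 0.2887
β_Norwood = 0.01531 / 0.03498 = 0.4377
β_Calder = 0.06450 / 0.03498 = 1.8439
β_P = Σ w_i β_i = 0.31×1.8019 + 0.22×1.7790 + 0.14×0.2887 + 0.26×0.4377 + 0.07×1.8439 = 1.2333
MRP = 12.13% − 4.96% = 7.17%
E(R_P) = R_f + β_P × MRP = 4.96% + 1.2333 × 7.17% = 13.80%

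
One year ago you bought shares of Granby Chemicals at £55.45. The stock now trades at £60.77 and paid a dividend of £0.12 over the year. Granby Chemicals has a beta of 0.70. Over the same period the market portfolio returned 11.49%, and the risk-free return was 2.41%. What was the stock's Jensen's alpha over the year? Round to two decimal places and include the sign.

+1.04%

Realised HPR = (P1 + D1 − P0) / P0 = (60.77 + 0.12 − 55.45) / 55.45 = 5.44 / 55.45 = 9.8106%
MRP = 11.49% − 2.41% = 9.08%
CAPM required = R_f + β·MRP = 2.41% + 0.70 × 9.08% = 8.7660%
α = realised − required = 9.8106% − 8.7660% = +1.04%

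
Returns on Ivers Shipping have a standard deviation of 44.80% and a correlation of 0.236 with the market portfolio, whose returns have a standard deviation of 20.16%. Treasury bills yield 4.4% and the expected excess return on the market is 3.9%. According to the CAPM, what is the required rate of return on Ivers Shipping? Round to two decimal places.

β = ρ × σ_i / σ_m = 0.236 × 44.80% / 20.16% = 0.5244
E(R) = 4.4% + 0.5244 × 3.9% = 6.45%

6.45%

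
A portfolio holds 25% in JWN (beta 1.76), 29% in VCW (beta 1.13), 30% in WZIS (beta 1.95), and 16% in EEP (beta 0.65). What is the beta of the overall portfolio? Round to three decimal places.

1.457

β_P = Σ w_i β_i = 0.25×1.76 + 0.29×1.13 + 0.30×1.95 + 0.16×0.65 = 1.4567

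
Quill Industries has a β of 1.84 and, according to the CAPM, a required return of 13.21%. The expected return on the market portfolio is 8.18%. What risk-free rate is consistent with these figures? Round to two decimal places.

2.19%

E(R) = R_f + β(E(R_m) − R_f) = R_f(1 − β) + β·E(R_m)
13.21% = R_f × (1 − 1.84) + 1.84 × 8.18%
13.21% = R_f × -0.84 + 15.0512%
R_f = (13.21% − 15.0512%) / -0.84 = 2.19%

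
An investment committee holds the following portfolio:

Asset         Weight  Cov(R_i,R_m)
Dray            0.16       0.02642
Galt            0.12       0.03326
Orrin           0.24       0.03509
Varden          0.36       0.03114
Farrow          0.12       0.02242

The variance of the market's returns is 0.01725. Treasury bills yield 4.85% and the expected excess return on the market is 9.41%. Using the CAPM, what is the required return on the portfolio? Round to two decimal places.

β_Dray = 0.02642 / 0.01725 = 1.5316
β_Galt = 0.03326 / 0.01725 = 1.9281
β_Orrin = 0.03509 / 0.01725 = 2.0342
β_Varden = 0.03114 / 0.01725 = 1.8052
β_Farrow = 0.02242 / 0.01725 = 1.2997
β_P = Σ w_i β_i = 0.16×1.5316 + 0.12×1.9281 + 0.24×2.0342 + 0.36×1.8052 + 0.12×1.2997 = 1.7705
E(R_P) = R_f + β_P × MRP = 4.85% + 1.7705 × 9.41% = 21.51%

21.51%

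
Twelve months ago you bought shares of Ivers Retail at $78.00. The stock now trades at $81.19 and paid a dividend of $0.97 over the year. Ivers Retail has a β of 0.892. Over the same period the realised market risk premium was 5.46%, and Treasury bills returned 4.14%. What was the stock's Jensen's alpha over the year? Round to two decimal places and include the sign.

-3.68%

Realised HPR = (P1 + D1 − P0) / P0 = (81.19 + 0.97 − 78.00) / 78.00 = 4.16 / 78.00 = 5.3333%
CAPM required = R_f + β·MRP = 4.14% + 0.892 × 5.46% = 9.01032%
α = realised − required = 5.3333% − 9.01032% = -3.68%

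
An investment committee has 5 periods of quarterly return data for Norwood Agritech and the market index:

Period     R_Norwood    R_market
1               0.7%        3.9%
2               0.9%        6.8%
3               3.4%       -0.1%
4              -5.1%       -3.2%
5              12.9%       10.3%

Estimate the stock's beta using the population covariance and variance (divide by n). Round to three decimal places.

0.976

Mean R_i = (0.7 + 0.9 + 3.4 − 5.1 + 12.9) / 5 = 2.5600%
Mean R_m = (3.9 + 6.8 − 0.1 − 3.2 + 10.3) / 5 = 3.5400%
Σ(R_i − R̄_i)(R_m − R̄_m) = 112.3880  ⇒  Cov = 112.3880 / 5 = 22.4776
Σ(R_m − R̄_m)² = 115.1320  ⇒  Var(R_m) = 115.1320 / 5 = 23.0264
β = Cov / Var(R_m) = 22.4776 / 23.0264 = 0.9762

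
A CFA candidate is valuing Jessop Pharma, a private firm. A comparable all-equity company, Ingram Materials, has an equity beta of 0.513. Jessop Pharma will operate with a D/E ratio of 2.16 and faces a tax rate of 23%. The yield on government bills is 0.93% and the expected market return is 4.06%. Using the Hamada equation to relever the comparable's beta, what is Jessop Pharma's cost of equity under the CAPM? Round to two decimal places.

β_L = β_U × [1 + (1 − t)(D/E)] = 0.513 × [1 + (1 − 0.23) × 2.16]
    = 0.513 × [1 + 0.77 × 2.16] = 0.513 × 2.6632 = 1.3662
MRP = 4.06% − 0.93% = 3.13%
E(R) = R_f + β_L × MRP = 0.93% + 1.3662 × 3.13% = 5.21%

5.21%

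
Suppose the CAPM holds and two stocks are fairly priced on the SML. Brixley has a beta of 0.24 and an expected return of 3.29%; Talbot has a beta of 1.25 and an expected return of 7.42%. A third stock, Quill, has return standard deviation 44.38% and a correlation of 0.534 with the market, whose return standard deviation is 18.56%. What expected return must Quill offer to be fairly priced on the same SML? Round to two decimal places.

7.53%

MRP = (7.42% − 3.29%) / (1.25 − 0.24) = 4.0891%
R_f = 3.29% − 0.24 × 4.0891% = 2.3086%
β_Quill = ρ·σ_i/σ_m = 0.534 × 44.38 / 18.56 = 1.2769
E(R_Quill) = R_f + β × MRP = 2.3086% + 1.2769 × 4.0891% = 7.53%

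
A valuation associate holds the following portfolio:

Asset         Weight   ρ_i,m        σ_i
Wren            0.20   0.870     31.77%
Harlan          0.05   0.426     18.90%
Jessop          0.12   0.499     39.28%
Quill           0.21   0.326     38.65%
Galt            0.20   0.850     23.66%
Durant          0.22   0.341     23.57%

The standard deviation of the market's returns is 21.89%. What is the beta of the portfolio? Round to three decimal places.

β_Wren = 0.870 × 31.77% / 21.89% = 1.2627
β_Harlan = 0.426 × 18.90% / 21.89% = 0.3678
β_Jessop = 0.499 × 39.28% / 21.89% = 0.8954
β_Quill = 0.326 × 38.65% / 21.89% = 0.5756
β_Galt = 0.850 × 23.66% / 21.89% = 0.9187
β_Durant = 0.341 × 23.57% / 21.89% = 0.3672
β_P = Σ w_i β_i = 0.20×1.2627 + 0.05×0.3678 + 0.12×0.8954 + 0.21×0.5756 + 0.20×0.9187 + 0.22×0.3672 = 0.7638

0.764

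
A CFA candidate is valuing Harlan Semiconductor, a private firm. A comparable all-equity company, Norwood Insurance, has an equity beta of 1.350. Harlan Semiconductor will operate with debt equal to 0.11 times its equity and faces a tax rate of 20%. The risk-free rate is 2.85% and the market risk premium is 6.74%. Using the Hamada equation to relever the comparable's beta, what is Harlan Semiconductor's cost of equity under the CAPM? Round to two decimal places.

β_L = β_U × [1 + (1 − t)(D/E)] = 1.350 × [1 + (1 − 0.20) × 0.11]
    = 1.350 × [1 + 0.80 × 0.11] = 1.350 × 1.0880 = 1.4688
E(R) = R_f + β_L × MRP = 2.85% + 1.4688 × 6.74% = 12.75%

12.75%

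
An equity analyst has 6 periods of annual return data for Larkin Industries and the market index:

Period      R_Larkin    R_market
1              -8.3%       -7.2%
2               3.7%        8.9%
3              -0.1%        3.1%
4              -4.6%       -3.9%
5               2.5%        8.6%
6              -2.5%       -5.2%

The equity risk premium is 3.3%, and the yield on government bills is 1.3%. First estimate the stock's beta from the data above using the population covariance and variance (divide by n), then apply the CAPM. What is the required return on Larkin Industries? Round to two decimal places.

3.27%

Mean R_i = (-8.3 + 3.7 − 0.1 − 4.6 + 2.5 − 2.5) / 6 = -1.5500%
Mean R_m = (-7.2 + 8.9 + 3.1 − 3.9 + 8.6 − 5.2) / 6 = 0.7167%
Σ(R_i − R̄_i)(R_m − R̄_m) = 151.4850  ⇒  Cov = 151.4850 / 6 = 25.2475
Σ(R_m − R̄_m)² = 253.7883  ⇒  Var(R_m) = 253.7883 / 6 = 42.2981
β = Cov / Var(R_m) = 25.2475 / 42.2981 = 0.5969
E(R) = R_f + β × MRP = 1.3% + 0.5969 × 3.3% = 3.27%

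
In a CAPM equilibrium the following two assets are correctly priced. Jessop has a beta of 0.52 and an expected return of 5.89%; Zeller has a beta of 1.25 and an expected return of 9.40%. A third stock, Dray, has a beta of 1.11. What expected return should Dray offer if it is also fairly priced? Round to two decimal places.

8.73%

MRP (SML slope) = (9.40% − 5.89%) / (1.25 − 0.52) = 3.51% / 0.73 = 4.8082%
R_f (intercept) = 5.89% − 0.52 × 4.8082% = 3.3897%
E(R_Dray) = R_f + β × MRP = 3.3897% + 1.11 × 4.8082% = 8.73%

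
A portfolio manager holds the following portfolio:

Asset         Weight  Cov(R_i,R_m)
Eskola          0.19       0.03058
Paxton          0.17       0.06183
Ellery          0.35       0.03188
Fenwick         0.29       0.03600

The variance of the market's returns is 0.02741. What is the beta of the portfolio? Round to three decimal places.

β_Eskola = 0.03058 / 0.02741 = 1.1157
β_Paxton = 0.06183 / 0.02741 = 2.2557
β_Ellery = 0.03188 / 0.02741 = 1.1631
β_Fenwick = 0.03600 / 0.02741 = 1.3134
β_P = Σ w_i β_i = 0.19×1.1157 + 0.17×2.2557 + 0.35×1.1631 + 0.29×1.3134 = 1.3834

1.383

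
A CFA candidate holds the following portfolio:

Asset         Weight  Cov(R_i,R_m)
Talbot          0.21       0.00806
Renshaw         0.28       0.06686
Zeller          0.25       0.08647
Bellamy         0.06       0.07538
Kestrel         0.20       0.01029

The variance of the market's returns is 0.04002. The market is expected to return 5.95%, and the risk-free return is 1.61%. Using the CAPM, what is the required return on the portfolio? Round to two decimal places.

β_Talbot = 0.00806 / 0.04002 = 0.2014
β_Renshaw = 0.06686 / 0.04002 = 1.6707
β_Zeller = 0.08647 / 0.04002 = 2.1607
β_Bellamy = 0.07538 / 0.04002 = 1.8836
β_Kestrel = 0.01029 / 0.04002 = 0.2571
β_P = Σ w_i β_i = 0.21×0.2014 + 0.28×1.6707 + 0.25×2.1607 + 0.06×1.8836 + 0.20×0.2571 = 1.2147
MRP = 5.95% − 1.61% = 4.34%
E(R_P) = R_f + β_P × MRP = 1.61% + 1.2147 × 4.34% = 6.88%

6.88%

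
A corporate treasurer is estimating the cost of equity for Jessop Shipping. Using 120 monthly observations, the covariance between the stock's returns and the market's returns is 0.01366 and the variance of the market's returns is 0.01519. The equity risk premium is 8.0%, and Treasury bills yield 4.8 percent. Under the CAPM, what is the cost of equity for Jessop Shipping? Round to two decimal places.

11.99%

β = Cov(R_i, R_m) / Var(R_m) = 0.01366 / 0.01519 = 0.8993
E(R) = R_f + β × MRP = 4.8% + 0.8993 × 8.0% = 11.99%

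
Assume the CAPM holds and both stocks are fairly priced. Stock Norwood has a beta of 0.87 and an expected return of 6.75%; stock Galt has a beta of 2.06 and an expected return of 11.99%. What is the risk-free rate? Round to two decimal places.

Both satisfy E(R) = R_f + β·MRP, so the slope of the SML is
MRP = (11.99% − 6.75%) / (2.06 − 0.87) = 5.24% / 1.19 = 4.4034%
R_f = E(R_Norwood) − β_Norwood·MRP = 6.75% − 0.87 × 4.4034% = 2.9190%

2.92%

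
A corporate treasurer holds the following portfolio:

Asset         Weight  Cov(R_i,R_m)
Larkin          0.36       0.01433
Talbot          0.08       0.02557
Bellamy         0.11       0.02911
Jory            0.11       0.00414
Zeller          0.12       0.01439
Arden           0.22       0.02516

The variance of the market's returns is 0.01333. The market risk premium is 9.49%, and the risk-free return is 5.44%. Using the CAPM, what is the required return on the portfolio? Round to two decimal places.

β_Larkin = 0.01433 / 0.01333 = 1.0750
β_Talbot = 0.02557 / 0.01333 = 1.9182
β_Bellamy = 0.02911 / 0.01333 = 2.1838
β_Jory = 0.00414 / 0.01333 = 0.3106
β_Zeller = 0.01439 / 0.01333 = 1.0795
β_Arden = 0.02516 / 0.01333 = 1.8875
β_P = Σ w_i β_i = 0.36×1.0750 + 0.08×1.9182 + 0.11×2.1838 + 0.11×0.3106 + 0.12×1.0795 + 0.22×1.8875 = 1.3596
E(R_P) = R_f + β_P × MRP = 5.44% + 1.3596 × 9.49% = 18.34%

18.34%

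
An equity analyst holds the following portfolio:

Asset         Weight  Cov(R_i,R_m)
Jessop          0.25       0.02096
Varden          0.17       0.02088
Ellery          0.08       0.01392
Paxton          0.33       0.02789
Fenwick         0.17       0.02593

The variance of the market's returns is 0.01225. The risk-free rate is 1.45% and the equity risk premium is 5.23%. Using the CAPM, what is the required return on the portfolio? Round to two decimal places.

11.49%

β_Jessop = 0.02096 / 0.01225 = 1.7110
β_Varden = 0.02088 / 0.01225 = 1.7045
β_Ellery = 0.01392 / 0.01225 = 1.1363
β_Paxton = 0.02789 / 0.01225 = 2.2767
β_Fenwick = 0.02593 / 0.01225 = 2.1167
β_P = Σ w_i β_i = 0.25×1.7110 + 0.17×1.7045 + 0.08×1.1363 + 0.33×2.2767 + 0.17×2.1167 = 1.9196
E(R_P) = R_f + β_P × MRP = 1.45% + 1.9196 × 5.23% = 11.49%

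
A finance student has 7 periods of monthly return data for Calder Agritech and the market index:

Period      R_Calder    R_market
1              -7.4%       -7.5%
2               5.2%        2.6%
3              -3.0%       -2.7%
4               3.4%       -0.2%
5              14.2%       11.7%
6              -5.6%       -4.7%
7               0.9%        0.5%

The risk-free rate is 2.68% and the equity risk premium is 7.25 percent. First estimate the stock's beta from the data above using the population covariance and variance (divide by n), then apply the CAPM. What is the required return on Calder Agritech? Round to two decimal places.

Mean R_i = (-7.4 + 5.2 − 3.0 + 3.4 + 14.2 − 5.6 + 0.9) / 7 = 1.1000%
Mean R_m = (-7.5 + 2.6 − 2.7 − 0.2 + 11.7 − 4.7 + 0.5) / 7 = -0.0429%
Σ(R_i − R̄_i)(R_m − R̄_m) = 269.6800  ⇒  Cov = 269.6800 / 7 = 38.5257
Σ(R_m − R̄_m)² = 229.5571  ⇒  Var(R_m) = 229.5571 / 7 = 32.7939
β = Cov / Var(R_m) = 38.5257 / 32.7939 = 1.1748
E(R) = R_f + β × MRP = 2.68% + 1.1748 × 7.25% = 11.20%

11.20%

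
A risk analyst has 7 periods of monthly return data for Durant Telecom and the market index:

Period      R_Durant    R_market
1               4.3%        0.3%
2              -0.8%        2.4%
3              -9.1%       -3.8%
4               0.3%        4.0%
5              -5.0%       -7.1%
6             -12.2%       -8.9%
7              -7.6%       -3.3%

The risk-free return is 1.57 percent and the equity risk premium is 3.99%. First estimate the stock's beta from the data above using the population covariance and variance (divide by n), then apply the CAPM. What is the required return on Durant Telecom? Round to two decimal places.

Mean R_i = (4.3 − 0.8 − 9.1 + 0.3 − 5.0 − 12.2 − 7.6) / 7 = -4.3000%
Mean R_m = (0.3 + 2.4 − 3.8 + 4.0 − 7.1 − 8.9 − 3.3) / 7 = -2.3429%
Σ(R_i − R̄_i)(R_m − R̄_m) = 133.7900  ⇒  Cov = 133.7900 / 7 = 19.1129
Σ(R_m − R̄_m)² = 138.3771  ⇒  Var(R_m) = 138.3771 / 7 = 19.7682
β = Cov / Var(R_m) = 19.1129 / 19.7682 = 0.9669
E(R) = R_f + β × MRP = 1.57% + 0.9669 × 3.99% = 5.43%

5.43%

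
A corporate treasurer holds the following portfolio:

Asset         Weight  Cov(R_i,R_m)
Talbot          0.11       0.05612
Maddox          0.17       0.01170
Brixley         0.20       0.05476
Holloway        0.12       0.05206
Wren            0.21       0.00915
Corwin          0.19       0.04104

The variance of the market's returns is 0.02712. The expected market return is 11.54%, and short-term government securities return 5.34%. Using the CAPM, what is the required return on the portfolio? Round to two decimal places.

β_Talbot = 0.05612 / 0.02712 = 2.0693
β_Maddox = 0.01170 / 0.02712 = 0.4314
β_Brixley = 0.05476 / 0.02712 = 2.0192
β_Holloway = 0.05206 / 0.02712 = 1.9196
β_Wren = 0.00915 / 0.02712 = 0.3374
β_Corwin = 0.04104 / 0.02712 = 1.5133
β_P = Σ w_i β_i = 0.11×2.0693 + 0.17×0.4314 + 0.20×2.0192 + 0.12×1.9196 + 0.21×0.3374 + 0.19×1.5133 = 1.2935
MRP = 11.54% − 5.34% = 6.20%
E(R_P) = R_f + β_P × MRP = 5.34% + 1.2935 × 6.20% = 13.36%

13.36%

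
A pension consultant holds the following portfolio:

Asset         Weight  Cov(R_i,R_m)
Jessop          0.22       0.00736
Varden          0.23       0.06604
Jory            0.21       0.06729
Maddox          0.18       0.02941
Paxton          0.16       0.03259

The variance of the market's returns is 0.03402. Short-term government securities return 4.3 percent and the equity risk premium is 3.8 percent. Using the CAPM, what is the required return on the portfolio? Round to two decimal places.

β_Jessop = 0.00736 / 0.03402 = 0.2163
β_Varden = 0.06604 / 0.03402 = 1.9412
β_Jory = 0.06729 / 0.03402 = 1.9780
β_Maddox = 0.02941 / 0.03402 = 0.8645
β_Paxton = 0.03259 / 0.03402 = 0.9580
β_P = Σ w_i β_i = 0.22×0.2163 + 0.23×1.9412 + 0.21×1.9780 + 0.18×0.8645 + 0.16×0.9580 = 1.2183
E(R_P) = R_f + β_P × MRP = 4.3% + 1.2183 × 3.8% = 8.93%

8.93%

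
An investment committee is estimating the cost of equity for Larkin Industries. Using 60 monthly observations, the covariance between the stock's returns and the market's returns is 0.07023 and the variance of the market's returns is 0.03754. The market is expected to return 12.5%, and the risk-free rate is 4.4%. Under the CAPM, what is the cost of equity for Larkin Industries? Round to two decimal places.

19.55%

β = Cov(R_i, R_m) / Var(R_m) = 0.07023 / 0.03754 = 1.8708
MRP = 12.5% − 4.4% = 8.10%
E(R) = R_f + β × MRP = 4.4% + 1.8708 × 8.1% = 19.55%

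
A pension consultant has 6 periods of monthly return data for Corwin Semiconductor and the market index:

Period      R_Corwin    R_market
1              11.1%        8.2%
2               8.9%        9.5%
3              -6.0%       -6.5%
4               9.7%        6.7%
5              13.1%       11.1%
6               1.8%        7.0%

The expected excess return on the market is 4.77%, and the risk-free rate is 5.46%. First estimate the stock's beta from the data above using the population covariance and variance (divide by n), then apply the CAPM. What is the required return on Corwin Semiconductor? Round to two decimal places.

10.35%

Mean R_i = (11.1 + 8.9 − 6.0 + 9.7 + 13.1 + 1.8) / 6 = 6.4333%
Mean R_m = (8.2 + 9.5 − 6.5 + 6.7 + 11.1 + 7.0) / 6 = 6.0000%
Σ(R_i − R̄_i)(R_m − R̄_m) = 205.9700  ⇒  Cov = 205.9700 / 6 = 34.3283
Σ(R_m − R̄_m)² = 200.8400  ⇒  Var(R_m) = 200.8400 / 6 = 33.4733
β = Cov / Var(R_m) = 34.3283 / 33.4733 = 1.0255
E(R) = R_f + β × MRP = 5.46% + 1.0255 × 4.77% = 10.35%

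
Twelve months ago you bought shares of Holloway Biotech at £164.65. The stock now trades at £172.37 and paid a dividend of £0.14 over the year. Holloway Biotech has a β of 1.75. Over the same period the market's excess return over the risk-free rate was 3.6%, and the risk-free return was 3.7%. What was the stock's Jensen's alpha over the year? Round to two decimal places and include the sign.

Realised HPR = (P1 + D1 − P0) / P0 = (172.37 + 0.14 − 164.65) / 164.65 = 7.86 / 164.65 = 4.7738%
CAPM required = R_f + β·MRP = 3.7% + 1.75 × 3.6% = 10.0000%
α = realised − required = 4.7738% − 10.0000% = -5.23%

-5.23%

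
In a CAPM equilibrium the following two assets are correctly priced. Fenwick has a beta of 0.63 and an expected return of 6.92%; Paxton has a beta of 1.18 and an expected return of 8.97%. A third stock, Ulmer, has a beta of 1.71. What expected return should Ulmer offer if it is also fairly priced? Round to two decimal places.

10.95%

MRP (SML slope) = (8.97% − 6.92%) / (1.18 − 0.63) = 2.05% / 0.55 = 3.7273%
R_f (intercept) = 6.92% − 0.63 × 3.7273% = 4.5718%
E(R_Ulmer) = R_f + β × MRP = 4.5718% + 1.71 × 3.7273% = 10.95%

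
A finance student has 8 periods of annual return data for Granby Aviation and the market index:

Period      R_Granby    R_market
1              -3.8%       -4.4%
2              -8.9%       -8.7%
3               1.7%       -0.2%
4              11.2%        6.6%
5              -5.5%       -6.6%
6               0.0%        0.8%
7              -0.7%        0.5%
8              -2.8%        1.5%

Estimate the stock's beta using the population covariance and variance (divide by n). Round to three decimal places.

1.095

Mean R_i = (-3.8 − 8.9 + 1.7 + 11.2 − 5.5 + 0.0 − 0.7 − 2.8) / 8 = -1.1000%
Mean R_m = (-4.4 − 8.7 − 0.2 + 6.6 − 6.6 + 0.8 + 0.5 + 1.5) / 8 = -1.3125%
Σ(R_i − R̄_i)(R_m − R̄_m) = 187.9300  ⇒  Cov = 187.9300 / 8 = 23.4913
Σ(R_m − R̄_m)² = 171.5688  ⇒  Var(R_m) = 171.5688 / 8 = 21.4461
β = Cov / Var(R_m) = 23.4913 / 21.4461 = 1.0954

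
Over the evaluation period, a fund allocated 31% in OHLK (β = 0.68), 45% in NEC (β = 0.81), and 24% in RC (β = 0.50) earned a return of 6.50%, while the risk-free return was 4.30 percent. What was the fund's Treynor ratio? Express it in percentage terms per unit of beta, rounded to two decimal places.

3.16%

β_P = 0.31×0.68 + 0.45×0.81 + 0.24×0.50 = 0.6953
Treynor = (R_P − R_f) / β_P = (6.50% − 4.30%) / 0.6953 = 2.20% / 0.6953 = 3.16%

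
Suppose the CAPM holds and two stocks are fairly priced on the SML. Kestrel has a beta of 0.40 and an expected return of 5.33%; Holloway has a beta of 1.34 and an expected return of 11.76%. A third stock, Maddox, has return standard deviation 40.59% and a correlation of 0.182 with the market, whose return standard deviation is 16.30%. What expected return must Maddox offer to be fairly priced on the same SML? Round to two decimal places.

MRP = (11.76% − 5.33%) / (1.34 − 0.40) = 6.8404%
R_f = 5.33% − 0.40 × 6.8404% = 2.5938%
β_Maddox = ρ·σ_i/σ_m = 0.182 × 40.59 / 16.30 = 0.4532
E(R_Maddox) = R_f + β × MRP = 2.5938% + 0.4532 × 6.8404% = 5.69%

5.69%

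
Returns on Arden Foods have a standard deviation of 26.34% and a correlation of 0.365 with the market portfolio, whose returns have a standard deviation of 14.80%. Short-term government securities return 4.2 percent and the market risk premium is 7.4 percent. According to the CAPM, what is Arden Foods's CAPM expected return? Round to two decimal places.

β = ρ × σ_i / σ_m = 0.365 × 26.34% / 14.80% = 0.6496
E(R) = 4.2% + 0.6496 × 7.4% = 9.01%

9.01%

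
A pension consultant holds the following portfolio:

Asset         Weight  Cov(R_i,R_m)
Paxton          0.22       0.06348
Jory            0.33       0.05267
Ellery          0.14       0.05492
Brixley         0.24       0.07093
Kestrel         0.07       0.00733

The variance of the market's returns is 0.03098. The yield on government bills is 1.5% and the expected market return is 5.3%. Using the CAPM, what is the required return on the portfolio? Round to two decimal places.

β_Paxton = 0.06348 / 0.03098 = 2.0491
β_Jory = 0.05267 / 0.03098 = 1.7001
β_Ellery = 0.05492 / 0.03098 = 1.7728
β_Brixley = 0.07093 / 0.03098 = 2.2895
β_Kestrel = 0.00733 / 0.03098 = 0.2366
β_P = Σ w_i β_i = 0.22×2.0491 + 0.33×1.7001 + 0.14×1.7728 + 0.24×2.2895 + 0.07×0.2366 = 1.8261
MRP = 5.3% − 1.5% = 3.80%
E(R_P) = R_f + β_P × MRP = 1.5% + 1.8261 × 3.8% = 8.44%

8.44%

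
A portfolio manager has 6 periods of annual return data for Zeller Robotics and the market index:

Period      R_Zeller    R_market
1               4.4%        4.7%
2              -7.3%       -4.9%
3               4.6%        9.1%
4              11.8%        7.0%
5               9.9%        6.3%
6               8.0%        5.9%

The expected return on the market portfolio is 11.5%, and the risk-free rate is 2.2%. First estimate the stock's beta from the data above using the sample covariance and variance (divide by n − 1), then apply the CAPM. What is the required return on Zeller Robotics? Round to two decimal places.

Mean R_i = (4.4 − 7.3 + 4.6 + 11.8 + 9.9 + 8.0) / 6 = 5.2333%
Mean R_m = (4.7 − 4.9 + 9.1 + 7.0 + 6.3 + 5.9) / 6 = 4.6833%
Σ(R_i − R̄_i)(R_m − R̄_m) = 143.4233  ⇒  Cov = 143.4233 / 5 = 28.6847
Σ(R_m − R̄_m)² = 120.8083  ⇒  Var(R_m) = 120.8083 / 5 = 24.1617
β = Cov / Var(R_m) = 28.6847 / 24.1617 = 1.1872
MRP = 11.5% − 2.2% = 9.30%
E(R) = R_f + β × MRP = 2.2% + 1.1872 × 9.3% = 13.24%

13.24%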